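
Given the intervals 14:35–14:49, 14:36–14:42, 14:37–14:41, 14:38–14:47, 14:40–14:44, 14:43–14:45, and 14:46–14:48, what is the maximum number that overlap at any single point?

Walk the sorted start/end points keeping a running depth.
The depth first hits 5 at 14:40.

5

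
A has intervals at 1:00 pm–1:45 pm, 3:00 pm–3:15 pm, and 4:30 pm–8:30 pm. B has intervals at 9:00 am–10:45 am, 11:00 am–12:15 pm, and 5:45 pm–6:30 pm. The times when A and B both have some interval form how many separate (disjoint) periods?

A ∩ B = 5:45 pm–6:30 pm.
That is 1 disjoint piece.

1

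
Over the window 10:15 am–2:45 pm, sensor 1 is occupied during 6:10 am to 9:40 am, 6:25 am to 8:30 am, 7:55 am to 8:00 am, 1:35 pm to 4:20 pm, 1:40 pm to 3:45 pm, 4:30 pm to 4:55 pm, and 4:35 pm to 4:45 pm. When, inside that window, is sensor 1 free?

The merged coverage is 6:10 am-9:40 am, 1:35 pm-4:20 pm, 4:30 pm-4:55 pm.
Gaps within 10:15 am-2:45 pm: 10:15 am-1:35 pm.

10:15 am-1:35 pm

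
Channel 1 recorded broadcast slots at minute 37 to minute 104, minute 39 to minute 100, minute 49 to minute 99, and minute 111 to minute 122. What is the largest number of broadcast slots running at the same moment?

At minute 49, 3 of the intervals are simultaneously active.
No point has more.

3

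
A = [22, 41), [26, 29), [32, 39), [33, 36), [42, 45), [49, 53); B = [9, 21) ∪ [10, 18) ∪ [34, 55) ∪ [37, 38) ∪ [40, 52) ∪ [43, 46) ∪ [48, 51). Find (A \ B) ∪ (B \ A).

A, merged: [22, 41), [42, 45), [49, 53).
B, merged: [9, 21), [34, 55).
A but not B: [22, 34).
B but not A: [9, 21), [41, 42), [45, 49), [53, 55).
Combining gives A △ B.

[9, 21) ∪ [22, 34) ∪ [41, 42) ∪ [45, 49) ∪ [53, 55)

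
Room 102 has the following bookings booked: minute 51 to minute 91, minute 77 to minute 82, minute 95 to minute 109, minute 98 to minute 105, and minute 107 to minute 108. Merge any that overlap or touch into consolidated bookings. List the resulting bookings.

minute 77 to minute 82 overlaps/touches minute 51 to minute 91 → extend to minute 51 to minute 91.
minute 95 to minute 109 is disjoint → start new block.
minute 98 to minute 105 overlaps/touches minute 95 to minute 109 → extend to minute 95 to minute 109.
minute 107 to minute 108 overlaps/touches minute 95 to minute 109 → extend to minute 95 to minute 109.

minute 51 to minute 91, minute 95 to minute 109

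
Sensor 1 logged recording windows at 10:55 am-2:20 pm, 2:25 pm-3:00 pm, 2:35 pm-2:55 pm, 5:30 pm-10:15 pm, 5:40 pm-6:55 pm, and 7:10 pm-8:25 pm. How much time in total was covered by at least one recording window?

Merged: 10:55 am–2:20 pm, 2:25 pm–3:00 pm, 5:30 pm–10:15 pm.
Lengths: 3 h 25 min + 35 min + 4 h 45 min = 8 h 45 min.

8 h 45 min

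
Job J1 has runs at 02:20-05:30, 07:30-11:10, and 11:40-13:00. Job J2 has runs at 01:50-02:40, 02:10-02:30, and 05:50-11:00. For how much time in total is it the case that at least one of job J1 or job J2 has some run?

10 h 20 min

Second set merges to 01:50-02:40, 05:50-11:00.
A ∪ B = 01:50-05:30, 05:50-11:10, 11:40-13:00.
Total: 3 h 40 min + 5 h 20 min + 1 h 20 min = 10 h 20 min.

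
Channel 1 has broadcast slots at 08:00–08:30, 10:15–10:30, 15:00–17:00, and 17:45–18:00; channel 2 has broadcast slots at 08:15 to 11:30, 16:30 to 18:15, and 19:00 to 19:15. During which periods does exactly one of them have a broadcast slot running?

08:00–08:15, 08:30–10:15, 10:30–11:30, 15:00–16:30, 17:00–17:45, 18:00–18:15, 19:00–19:15

Only in the first: 08:00–08:15, 15:00–16:30.
Only in the second: 08:30–10:15, 10:30–11:30, 17:00–17:45, 18:00–18:15, 19:00–19:15.
Together these are the periods covered by exactly one.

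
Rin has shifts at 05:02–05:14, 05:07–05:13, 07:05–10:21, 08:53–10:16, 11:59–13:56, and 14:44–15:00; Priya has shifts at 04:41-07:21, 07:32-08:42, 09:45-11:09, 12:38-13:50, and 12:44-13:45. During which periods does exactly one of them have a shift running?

04:41–05:02, 05:14–07:05, 07:21–07:32, 08:42–09:45, 10:21–11:09, 11:59–12:38, 13:50–13:56, 14:44–15:00

First set merges to 05:02–05:14, 07:05–10:21, 11:59–13:56, 14:44–15:00.
Second set merges to 04:41–07:21, 07:32–08:42, 09:45–11:09, 12:38–13:50.
A but not B: 07:21–07:32, 08:42–09:45, 11:59–12:38, 13:50–13:56, 14:44–15:00.
B but not A: 04:41–05:02, 05:14–07:05, 10:21–11:09.
Combining gives A △ B.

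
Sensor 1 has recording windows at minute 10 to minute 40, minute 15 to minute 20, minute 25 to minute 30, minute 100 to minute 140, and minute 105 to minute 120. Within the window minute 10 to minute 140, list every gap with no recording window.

minute 40 to minute 100

After merging, the occupied span is minute 10 to minute 40, minute 100 to minute 140.
Complement within minute 10 to minute 140: minute 40 to minute 100.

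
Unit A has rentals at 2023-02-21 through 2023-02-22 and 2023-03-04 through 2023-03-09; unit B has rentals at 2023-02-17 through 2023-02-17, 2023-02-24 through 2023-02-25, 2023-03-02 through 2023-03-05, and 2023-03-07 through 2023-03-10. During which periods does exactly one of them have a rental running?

2023-02-17 through 2023-02-17, 2023-02-21 through 2023-02-22, 2023-02-24 through 2023-02-25, 2023-03-02 through 2023-03-03, 2023-03-06 through 2023-03-06, 2023-03-10 through 2023-03-10

Only in the first: 2023-02-21 through 2023-02-22, 2023-03-06 through 2023-03-06.
Only in the second: 2023-02-17 through 2023-02-17, 2023-02-24 through 2023-02-25, 2023-03-02 through 2023-03-03, 2023-03-10 through 2023-03-10.
Together these are the periods covered by exactly one.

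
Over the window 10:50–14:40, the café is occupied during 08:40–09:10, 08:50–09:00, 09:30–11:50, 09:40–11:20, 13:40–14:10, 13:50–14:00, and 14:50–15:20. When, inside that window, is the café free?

The merged coverage is 08:40–09:10, 09:30–11:50, 13:40–14:10, 14:50–15:20.
Complement within 10:50–14:40: 11:50–13:40, 14:10–14:40.

11:50–13:40, 14:10–14:40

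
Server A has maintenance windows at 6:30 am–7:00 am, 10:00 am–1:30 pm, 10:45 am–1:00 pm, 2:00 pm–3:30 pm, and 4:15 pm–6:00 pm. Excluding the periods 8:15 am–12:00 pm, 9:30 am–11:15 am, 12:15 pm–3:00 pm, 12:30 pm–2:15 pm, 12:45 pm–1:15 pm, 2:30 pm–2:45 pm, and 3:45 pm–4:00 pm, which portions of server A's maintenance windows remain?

6:30 am–7:00 am, 12:00 pm–12:15 pm, 3:00 pm–3:30 pm, 4:15 pm–6:00 pm

First set merges to 6:30 am–7:00 am, 10:00 am–1:30 pm, 2:00 pm–3:30 pm, 4:15 pm–6:00 pm.
Second set merges to 8:15 am–12:00 pm, 12:15 pm–3:00 pm, 3:45 pm–4:00 pm.
6:30 am–7:00 am: nothing removed.
10:00 am–1:30 pm \ B = 12:00 pm–12:15 pm.
2:00 pm–3:30 pm \ B = 3:00 pm–3:30 pm.
4:15 pm–6:00 pm: nothing removed.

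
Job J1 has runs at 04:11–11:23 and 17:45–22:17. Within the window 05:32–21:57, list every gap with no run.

11:23–17:45

Covered (merged): 04:11–11:23, 17:45–22:17.
Gaps within 05:32–21:57: 11:23–17:45.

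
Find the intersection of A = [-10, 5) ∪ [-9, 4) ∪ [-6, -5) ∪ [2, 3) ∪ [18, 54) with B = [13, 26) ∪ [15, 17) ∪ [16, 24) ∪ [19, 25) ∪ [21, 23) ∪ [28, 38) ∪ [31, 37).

[18, 26) ∪ [28, 38)

A, merged: [-10, 5), [18, 54).
B, merged: [13, 26), [28, 38).
[-10, 5) meets no B interval.
[18, 54) ∩ B → [18, 26), [28, 38).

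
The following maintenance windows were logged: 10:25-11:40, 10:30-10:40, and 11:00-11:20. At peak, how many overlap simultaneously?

Sweep endpoints in order; track running count of active intervals.
Peak of 2 reached at 10:30.

2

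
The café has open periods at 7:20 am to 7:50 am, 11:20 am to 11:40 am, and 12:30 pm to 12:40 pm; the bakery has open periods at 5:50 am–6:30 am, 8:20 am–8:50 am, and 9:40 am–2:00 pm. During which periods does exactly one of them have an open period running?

A but not B: 7:20 am-7:50 am.
B but not A: 5:50 am-6:30 am, 8:20 am-8:50 am, 9:40 am-11:20 am, 11:40 am-12:30 pm, 12:40 pm-2:00 pm.
Combining gives A △ B.

5:50 am-6:30 am, 7:20 am-7:50 am, 8:20 am-8:50 am, 9:40 am-11:20 am, 11:40 am-12:30 pm, 12:40 pm-2:00 pm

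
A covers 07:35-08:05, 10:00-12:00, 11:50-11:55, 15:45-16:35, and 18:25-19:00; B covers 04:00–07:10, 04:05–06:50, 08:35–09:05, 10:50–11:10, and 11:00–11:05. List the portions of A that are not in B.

07:35–08:05, 10:00–10:50, 11:10–12:00, 15:45–16:35, 18:25–19:00

A, merged: 07:35–08:05, 10:00–12:00, 15:45–16:35, 18:25–19:00.
B, merged: 04:00–07:10, 08:35–09:05, 10:50–11:10.
07:35–08:05: nothing removed.
10:00–12:00 \ B = 10:00–10:50, 11:10–12:00.
15:45–16:35: nothing removed.
18:25–19:00: nothing removed.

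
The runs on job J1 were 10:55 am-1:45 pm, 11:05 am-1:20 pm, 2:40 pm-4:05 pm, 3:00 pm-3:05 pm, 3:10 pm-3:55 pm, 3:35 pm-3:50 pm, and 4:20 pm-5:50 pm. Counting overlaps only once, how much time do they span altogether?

Merged: 10:55 am-1:45 pm, 2:40 pm-4:05 pm, 4:20 pm-5:50 pm.
Lengths: 2 h 50 min + 1 h 25 min + 1 h 30 min = 5 h 45 min.

5 h 45 min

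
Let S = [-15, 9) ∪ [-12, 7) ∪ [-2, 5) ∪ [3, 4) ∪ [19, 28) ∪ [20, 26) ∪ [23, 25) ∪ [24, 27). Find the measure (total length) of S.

33

Merged: [-15, 9), [19, 28).
Lengths: 24 + 9 = 33.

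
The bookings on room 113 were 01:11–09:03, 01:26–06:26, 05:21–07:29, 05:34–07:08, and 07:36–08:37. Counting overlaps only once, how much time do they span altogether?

7 h 52 min

Merged: 01:11–09:03.
Length: 7 h 52 min.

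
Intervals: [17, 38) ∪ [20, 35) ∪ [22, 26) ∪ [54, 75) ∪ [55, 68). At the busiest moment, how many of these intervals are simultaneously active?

3

Sweep endpoints in order; track running count of active intervals.
Peak of 3 reached at 22.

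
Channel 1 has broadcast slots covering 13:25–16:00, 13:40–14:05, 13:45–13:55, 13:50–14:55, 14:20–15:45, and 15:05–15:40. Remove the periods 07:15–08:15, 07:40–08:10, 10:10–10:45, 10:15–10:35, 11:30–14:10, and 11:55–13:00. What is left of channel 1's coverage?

14:10–16:00

First set merges to 13:25–16:00.
Second set merges to 07:15–08:15, 10:10–10:45, 11:30–14:10.
13:25–16:00 minus B → 14:10–16:00.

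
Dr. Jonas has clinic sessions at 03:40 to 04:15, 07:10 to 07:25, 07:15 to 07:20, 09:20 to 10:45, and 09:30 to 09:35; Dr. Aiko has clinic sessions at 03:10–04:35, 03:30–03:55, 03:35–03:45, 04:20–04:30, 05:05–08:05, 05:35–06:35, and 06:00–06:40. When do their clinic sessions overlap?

03:40–04:15, 07:10–07:25

A, merged: 03:40–04:15, 07:10–07:25, 09:20–10:45.
B, merged: 03:10–04:35, 05:05–08:05.
03:40–04:15 meets the second set on 03:40–04:15.
07:10–07:25 meets the second set on 07:10–07:25.
09:20–10:45: no overlap with the second set.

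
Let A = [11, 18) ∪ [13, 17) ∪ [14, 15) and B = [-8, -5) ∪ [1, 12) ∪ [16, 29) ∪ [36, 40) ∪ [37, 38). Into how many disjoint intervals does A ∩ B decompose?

A, merged: [11, 18).
B, merged: [-8, -5), [1, 12), [16, 29), [36, 40).
A ∩ B = [11, 12), [16, 18).
That is 2 disjoint pieces.

2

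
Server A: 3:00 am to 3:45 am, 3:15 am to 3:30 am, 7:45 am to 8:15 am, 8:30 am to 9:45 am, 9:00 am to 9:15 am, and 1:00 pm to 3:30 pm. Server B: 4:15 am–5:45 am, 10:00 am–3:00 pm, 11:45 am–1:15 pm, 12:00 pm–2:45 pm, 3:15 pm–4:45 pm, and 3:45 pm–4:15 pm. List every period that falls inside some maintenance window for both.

Merge the first list: 3:00 am–3:45 am, 7:45 am–8:15 am, 8:30 am–9:45 am, 1:00 pm–3:30 pm.
Merge the second list: 4:15 am–5:45 am, 10:00 am–3:00 pm, 3:15 pm–4:45 pm.
3:00 am–3:45 am meets no B interval.
7:45 am–8:15 am meets no B interval.
8:30 am–9:45 am meets no B interval.
1:00 pm–3:30 pm ∩ B → 1:00 pm–3:00 pm, 3:15 pm–3:30 pm.

1:00 pm–3:00 pm, 3:15 pm–3:30 pm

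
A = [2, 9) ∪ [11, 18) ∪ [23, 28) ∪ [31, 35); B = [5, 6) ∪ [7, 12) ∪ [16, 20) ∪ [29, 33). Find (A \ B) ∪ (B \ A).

[2, 5) ∪ [6, 7) ∪ [9, 11) ∪ [12, 16) ∪ [18, 20) ∪ [23, 28) ∪ [29, 31) ∪ [33, 35)

A but not B: [2, 5), [6, 7), [12, 16), [23, 28), [33, 35).
B but not A: [9, 11), [18, 20), [29, 31).
Combining gives A △ B.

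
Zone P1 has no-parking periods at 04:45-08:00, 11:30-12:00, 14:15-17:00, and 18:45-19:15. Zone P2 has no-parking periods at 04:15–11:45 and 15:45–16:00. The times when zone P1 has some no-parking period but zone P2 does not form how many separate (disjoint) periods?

4

A \ B = 11:45-12:00, 14:15-15:45, 16:00-17:00, 18:45-19:15.
That is 4 disjoint pieces.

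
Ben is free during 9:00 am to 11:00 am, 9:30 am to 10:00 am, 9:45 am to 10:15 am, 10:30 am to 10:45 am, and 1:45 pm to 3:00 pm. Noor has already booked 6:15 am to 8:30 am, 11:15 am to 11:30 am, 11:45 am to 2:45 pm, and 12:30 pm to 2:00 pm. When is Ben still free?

9:00 am–11:00 am, 2:45 pm–3:00 pm

Merge the first list: 9:00 am–11:00 am, 1:45 pm–3:00 pm.
Merge the second list: 6:15 am–8:30 am, 11:15 am–11:30 am, 11:45 am–2:45 pm.
9:00 am–11:00 am: no B overlap → unchanged.
1:45 pm–3:00 pm minus B → 2:45 pm–3:00 pm.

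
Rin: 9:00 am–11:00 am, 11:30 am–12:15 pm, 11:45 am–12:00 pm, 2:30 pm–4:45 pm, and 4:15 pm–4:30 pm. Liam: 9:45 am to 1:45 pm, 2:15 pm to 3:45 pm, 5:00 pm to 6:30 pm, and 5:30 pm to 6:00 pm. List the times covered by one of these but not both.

9:00 am-9:45 am, 11:00 am-11:30 am, 12:15 pm-1:45 pm, 2:15 pm-2:30 pm, 3:45 pm-4:45 pm, 5:00 pm-6:30 pm

Merge the first list: 9:00 am-11:00 am, 11:30 am-12:15 pm, 2:30 pm-4:45 pm.
Merge the second list: 9:45 am-1:45 pm, 2:15 pm-3:45 pm, 5:00 pm-6:30 pm.
Only in the first: 9:00 am-9:45 am, 3:45 pm-4:45 pm.
Only in the second: 11:00 am-11:30 am, 12:15 pm-1:45 pm, 2:15 pm-2:30 pm, 5:00 pm-6:30 pm.
Together these are the periods covered by exactly one.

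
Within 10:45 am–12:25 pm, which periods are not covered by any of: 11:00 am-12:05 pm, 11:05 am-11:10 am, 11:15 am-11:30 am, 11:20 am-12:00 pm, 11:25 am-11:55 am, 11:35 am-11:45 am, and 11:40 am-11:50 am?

The merged coverage is 11:00 am–12:05 pm.
Complement within 10:45 am–12:25 pm: 10:45 am–11:00 am, 12:05 pm–12:25 pm.

10:45 am–11:00 am, 12:05 pm–12:25 pm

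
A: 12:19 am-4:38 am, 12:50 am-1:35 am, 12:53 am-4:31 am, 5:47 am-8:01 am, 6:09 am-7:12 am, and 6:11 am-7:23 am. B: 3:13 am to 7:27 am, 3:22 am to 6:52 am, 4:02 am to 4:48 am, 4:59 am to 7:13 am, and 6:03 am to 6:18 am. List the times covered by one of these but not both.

First set merges to 12:19 am–4:38 am, 5:47 am–8:01 am.
Second set merges to 3:13 am–7:27 am.
Only in the first: 12:19 am–3:13 am, 7:27 am–8:01 am.
Only in the second: 4:38 am–5:47 am.
Together these are the periods covered by exactly one.

12:19 am–3:13 am, 4:38 am–5:47 am, 7:27 am–8:01 am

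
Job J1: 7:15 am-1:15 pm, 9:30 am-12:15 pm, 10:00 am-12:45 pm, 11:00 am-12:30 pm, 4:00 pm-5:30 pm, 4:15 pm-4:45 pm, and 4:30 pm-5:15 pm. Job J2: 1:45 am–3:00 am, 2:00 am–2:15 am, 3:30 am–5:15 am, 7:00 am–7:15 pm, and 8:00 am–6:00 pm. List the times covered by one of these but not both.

1:45 am-3:00 am, 3:30 am-5:15 am, 7:00 am-7:15 am, 1:15 pm-4:00 pm, 5:30 pm-7:15 pm

A, merged: 7:15 am-1:15 pm, 4:00 pm-5:30 pm.
B, merged: 1:45 am-3:00 am, 3:30 am-5:15 am, 7:00 am-7:15 pm.
A \ B = none.
B \ A = 1:45 am-3:00 am, 3:30 am-5:15 am, 7:00 am-7:15 am, 1:15 pm-4:00 pm, 5:30 pm-7:15 pm.
Union of the two gives the symmetric difference.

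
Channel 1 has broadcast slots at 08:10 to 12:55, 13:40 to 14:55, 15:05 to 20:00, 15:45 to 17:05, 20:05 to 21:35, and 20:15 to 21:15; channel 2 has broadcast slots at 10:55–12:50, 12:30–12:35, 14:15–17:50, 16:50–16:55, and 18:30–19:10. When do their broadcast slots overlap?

10:55–12:50, 14:15–14:55, 15:05–17:50, 18:30–19:10

First set merges to 08:10–12:55, 13:40–14:55, 15:05–20:00, 20:05–21:35.
Second set merges to 10:55–12:50, 14:15–17:50, 18:30–19:10.
08:10–12:55 meets the second set on 10:55–12:50.
13:40–14:55 meets the second set on 14:15–14:55.
15:05–20:00 meets the second set on 15:05–17:50, 18:30–19:10.
20:05–21:35: no overlap with the second set.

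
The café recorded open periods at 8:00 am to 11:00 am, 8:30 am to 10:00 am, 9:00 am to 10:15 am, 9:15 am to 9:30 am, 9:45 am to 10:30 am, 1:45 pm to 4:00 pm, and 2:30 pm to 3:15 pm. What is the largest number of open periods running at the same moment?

4

At 9:15 am, 4 of the intervals are simultaneously active.
No point has more.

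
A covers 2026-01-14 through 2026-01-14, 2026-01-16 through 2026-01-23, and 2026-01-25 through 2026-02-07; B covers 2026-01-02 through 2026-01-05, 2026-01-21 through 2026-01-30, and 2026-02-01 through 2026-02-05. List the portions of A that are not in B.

2026-01-14 through 2026-01-14: no B overlap → unchanged.
2026-01-16 through 2026-01-23 minus B → 2026-01-16 through 2026-01-20.
2026-01-25 through 2026-02-07 minus B → 2026-01-31 through 2026-01-31, 2026-02-06 through 2026-02-07.

2026-01-14 through 2026-01-14, 2026-01-16 through 2026-01-20, 2026-01-31 through 2026-01-31, 2026-02-06 through 2026-02-07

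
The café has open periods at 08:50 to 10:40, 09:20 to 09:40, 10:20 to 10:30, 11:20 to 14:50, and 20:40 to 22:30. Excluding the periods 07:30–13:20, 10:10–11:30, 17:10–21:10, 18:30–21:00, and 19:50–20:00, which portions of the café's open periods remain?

13:20–14:50, 21:10–22:30

A, merged: 08:50–10:40, 11:20–14:50, 20:40–22:30.
B, merged: 07:30–13:20, 17:10–21:10.
08:50–10:40: entirely removed.
11:20–14:50 \ B = 13:20–14:50.
20:40–22:30 \ B = 21:10–22:30.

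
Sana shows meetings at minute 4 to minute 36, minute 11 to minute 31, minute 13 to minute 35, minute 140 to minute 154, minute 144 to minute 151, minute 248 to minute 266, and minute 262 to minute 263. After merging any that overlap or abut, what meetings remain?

minute 4 to minute 36, minute 140 to minute 154, minute 248 to minute 266

minute 11 to minute 31 overlaps/touches minute 4 to minute 36 → extend to minute 4 to minute 36.
minute 13 to minute 35 overlaps/touches minute 4 to minute 36 → extend to minute 4 to minute 36.
minute 140 to minute 154 is disjoint → start new block.
minute 144 to minute 151 overlaps/touches minute 140 to minute 154 → extend to minute 140 to minute 154.
minute 248 to minute 266 is disjoint → start new block.
minute 262 to minute 263 overlaps/touches minute 248 to minute 266 → extend to minute 248 to minute 266.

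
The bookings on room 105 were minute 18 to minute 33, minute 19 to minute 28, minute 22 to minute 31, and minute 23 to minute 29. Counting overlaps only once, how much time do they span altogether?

Merged: minute 18 to minute 33.
Length: 15 minutes.

15 minutes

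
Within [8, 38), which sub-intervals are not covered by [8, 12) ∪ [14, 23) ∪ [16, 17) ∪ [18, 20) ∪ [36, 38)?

The merged coverage is [8, 12), [14, 23), [36, 38).
Gaps within [8, 38): [12, 14), [23, 36).

[12, 14) ∪ [23, 36)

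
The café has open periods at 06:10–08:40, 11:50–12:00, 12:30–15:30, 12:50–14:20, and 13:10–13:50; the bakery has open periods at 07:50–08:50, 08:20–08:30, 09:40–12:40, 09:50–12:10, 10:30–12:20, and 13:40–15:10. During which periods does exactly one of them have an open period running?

Merge the first list: 06:10–08:40, 11:50–12:00, 12:30–15:30.
Merge the second list: 07:50–08:50, 09:40–12:40, 13:40–15:10.
Only in the first: 06:10–07:50, 12:40–13:40, 15:10–15:30.
Only in the second: 08:40–08:50, 09:40–11:50, 12:00–12:30.
Together these are the periods covered by exactly one.

06:10–07:50, 08:40–08:50, 09:40–11:50, 12:00–12:30, 12:40–13:40, 15:10–15:30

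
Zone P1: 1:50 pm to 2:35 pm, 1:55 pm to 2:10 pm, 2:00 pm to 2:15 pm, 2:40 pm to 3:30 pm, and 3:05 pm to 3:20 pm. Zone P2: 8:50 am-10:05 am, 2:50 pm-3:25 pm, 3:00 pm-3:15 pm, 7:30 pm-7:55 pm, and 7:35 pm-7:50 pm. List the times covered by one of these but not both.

8:50 am–10:05 am, 1:50 pm–2:35 pm, 2:40 pm–2:50 pm, 3:25 pm–3:30 pm, 7:30 pm–7:55 pm

First set merges to 1:50 pm–2:35 pm, 2:40 pm–3:30 pm.
Second set merges to 8:50 am–10:05 am, 2:50 pm–3:25 pm, 7:30 pm–7:55 pm.
A but not B: 1:50 pm–2:35 pm, 2:40 pm–2:50 pm, 3:25 pm–3:30 pm.
B but not A: 8:50 am–10:05 am, 7:30 pm–7:55 pm.
Combining gives A △ B.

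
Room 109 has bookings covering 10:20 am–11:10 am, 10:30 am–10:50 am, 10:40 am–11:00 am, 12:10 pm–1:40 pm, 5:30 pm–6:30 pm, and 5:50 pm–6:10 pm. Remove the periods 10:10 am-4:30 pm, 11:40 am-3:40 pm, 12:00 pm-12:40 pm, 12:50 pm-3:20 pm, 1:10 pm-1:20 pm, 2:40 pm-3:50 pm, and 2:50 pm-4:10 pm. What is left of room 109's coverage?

5:30 pm–6:30 pm

Merge the first list: 10:20 am–11:10 am, 12:10 pm–1:40 pm, 5:30 pm–6:30 pm.
Merge the second list: 10:10 am–4:30 pm.
10:20 am–11:10 am: fully covered by B → removed.
12:10 pm–1:40 pm: fully covered by B → removed.
5:30 pm–6:30 pm: no B overlap → unchanged.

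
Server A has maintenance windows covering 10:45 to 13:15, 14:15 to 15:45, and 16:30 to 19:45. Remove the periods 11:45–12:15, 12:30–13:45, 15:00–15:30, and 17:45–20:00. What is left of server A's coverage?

10:45–11:45, 12:15–12:30, 14:15–15:00, 15:30–15:45, 16:30–17:45

10:45–13:15 \ B = 10:45–11:45, 12:15–12:30.
14:15–15:45 \ B = 14:15–15:00, 15:30–15:45.
16:30–19:45 \ B = 16:30–17:45.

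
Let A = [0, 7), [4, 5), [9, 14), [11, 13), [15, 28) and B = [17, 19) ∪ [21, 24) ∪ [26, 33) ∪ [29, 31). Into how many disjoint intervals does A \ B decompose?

First set merges to [0, 7), [9, 14), [15, 28).
Second set merges to [17, 19), [21, 24), [26, 33).
A \ B = [0, 7), [9, 14), [15, 17), [19, 21), [24, 26).
That is 5 disjoint pieces.

5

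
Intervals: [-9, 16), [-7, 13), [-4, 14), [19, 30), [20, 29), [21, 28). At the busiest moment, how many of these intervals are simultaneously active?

At -4, 3 of the intervals are simultaneously active.
No point has more.

3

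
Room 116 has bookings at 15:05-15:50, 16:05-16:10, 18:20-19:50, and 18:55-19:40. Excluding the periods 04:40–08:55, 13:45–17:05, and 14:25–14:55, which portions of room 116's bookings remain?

Merge the first list: 15:05–15:50, 16:05–16:10, 18:20–19:50.
Merge the second list: 04:40–08:55, 13:45–17:05.
15:05–15:50 lies entirely inside B → drops out.
16:05–16:10 lies entirely inside B → drops out.
18:20–19:50 is untouched.

18:20–19:50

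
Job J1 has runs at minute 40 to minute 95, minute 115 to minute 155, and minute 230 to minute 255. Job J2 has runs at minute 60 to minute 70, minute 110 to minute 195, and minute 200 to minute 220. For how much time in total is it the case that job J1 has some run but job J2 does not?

70 minutes

A \ B = minute 40 to minute 60, minute 70 to minute 95, minute 230 to minute 255.
Total: 20 minutes + 25 minutes + 25 minutes = 70 minutes.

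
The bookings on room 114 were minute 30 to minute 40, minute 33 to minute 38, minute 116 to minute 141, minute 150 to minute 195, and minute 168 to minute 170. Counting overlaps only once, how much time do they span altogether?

Merged: minute 30 to minute 40, minute 116 to minute 141, minute 150 to minute 195.
Lengths: 10 minutes + 25 minutes + 45 minutes = 80 minutes.

80 minutes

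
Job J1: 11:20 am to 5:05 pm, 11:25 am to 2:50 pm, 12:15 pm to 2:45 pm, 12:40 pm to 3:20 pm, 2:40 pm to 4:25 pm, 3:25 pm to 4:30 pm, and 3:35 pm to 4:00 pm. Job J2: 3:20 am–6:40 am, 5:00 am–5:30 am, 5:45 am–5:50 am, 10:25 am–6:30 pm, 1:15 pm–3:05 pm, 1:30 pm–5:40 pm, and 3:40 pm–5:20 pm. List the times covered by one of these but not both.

3:20 am–6:40 am, 10:25 am–11:20 am, 5:05 pm–6:30 pm

Merge the first list: 11:20 am–5:05 pm.
Merge the second list: 3:20 am–6:40 am, 10:25 am–6:30 pm.
A \ B = none.
B \ A = 3:20 am–6:40 am, 10:25 am–11:20 am, 5:05 pm–6:30 pm.
Union of the two gives the symmetric difference.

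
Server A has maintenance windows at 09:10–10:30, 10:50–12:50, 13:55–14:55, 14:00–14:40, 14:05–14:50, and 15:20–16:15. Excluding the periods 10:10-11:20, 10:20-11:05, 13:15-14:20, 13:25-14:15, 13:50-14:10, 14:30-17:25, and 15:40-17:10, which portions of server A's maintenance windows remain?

09:10–10:10, 11:20–12:50, 14:20–14:30

A, merged: 09:10–10:30, 10:50–12:50, 13:55–14:55, 15:20–16:15.
B, merged: 10:10–11:20, 13:15–14:20, 14:30–17:25.
09:10–10:30 minus B → 09:10–10:10.
10:50–12:50 minus B → 11:20–12:50.
13:55–14:55 minus B → 14:20–14:30.
15:20–16:15: fully covered by B → removed.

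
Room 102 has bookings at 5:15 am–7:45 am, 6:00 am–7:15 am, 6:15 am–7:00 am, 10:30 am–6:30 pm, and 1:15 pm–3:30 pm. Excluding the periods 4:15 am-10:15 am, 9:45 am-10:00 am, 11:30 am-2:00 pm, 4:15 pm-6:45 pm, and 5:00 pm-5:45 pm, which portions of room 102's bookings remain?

10:30 am-11:30 am, 2:00 pm-4:15 pm

Merge the first list: 5:15 am-7:45 am, 10:30 am-6:30 pm.
Merge the second list: 4:15 am-10:15 am, 11:30 am-2:00 pm, 4:15 pm-6:45 pm.
5:15 am-7:45 am: fully covered by B → removed.
10:30 am-6:30 pm minus B → 10:30 am-11:30 am, 2:00 pm-4:15 pm.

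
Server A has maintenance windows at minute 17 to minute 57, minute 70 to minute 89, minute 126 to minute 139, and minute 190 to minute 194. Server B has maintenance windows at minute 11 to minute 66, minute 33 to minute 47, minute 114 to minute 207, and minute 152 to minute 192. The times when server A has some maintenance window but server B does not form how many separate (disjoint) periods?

Second set merges to minute 11 to minute 66, minute 114 to minute 207.
A \ B = minute 70 to minute 89.
That is 1 disjoint piece.

1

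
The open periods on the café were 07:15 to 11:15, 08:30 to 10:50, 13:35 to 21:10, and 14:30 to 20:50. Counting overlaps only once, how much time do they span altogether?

Merged: 07:15-11:15, 13:35-21:10.
Lengths: 4 h + 7 h 35 min = 11 h 35 min.

11 h 35 min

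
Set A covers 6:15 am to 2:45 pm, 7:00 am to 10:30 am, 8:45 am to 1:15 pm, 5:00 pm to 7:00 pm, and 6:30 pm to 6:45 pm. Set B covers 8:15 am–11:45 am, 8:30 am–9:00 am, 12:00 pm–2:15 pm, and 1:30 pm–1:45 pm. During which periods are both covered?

Merge the first list: 6:15 am–2:45 pm, 5:00 pm–7:00 pm.
Merge the second list: 8:15 am–11:45 am, 12:00 pm–2:15 pm.
6:15 am–2:45 pm overlaps B on 8:15 am–11:45 am, 12:00 pm–2:15 pm.
5:00 pm–7:00 pm falls entirely outside B.

8:15 am–11:45 am, 12:00 pm–2:15 pm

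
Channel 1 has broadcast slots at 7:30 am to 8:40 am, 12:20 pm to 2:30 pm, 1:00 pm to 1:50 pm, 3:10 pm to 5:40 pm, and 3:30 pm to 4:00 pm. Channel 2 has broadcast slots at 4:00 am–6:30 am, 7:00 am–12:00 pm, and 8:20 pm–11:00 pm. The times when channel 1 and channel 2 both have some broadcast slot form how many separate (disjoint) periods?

1

First set merges to 7:30 am–8:40 am, 12:20 pm–2:30 pm, 3:10 pm–5:40 pm.
A ∩ B = 7:30 am–8:40 am.
That is 1 disjoint piece.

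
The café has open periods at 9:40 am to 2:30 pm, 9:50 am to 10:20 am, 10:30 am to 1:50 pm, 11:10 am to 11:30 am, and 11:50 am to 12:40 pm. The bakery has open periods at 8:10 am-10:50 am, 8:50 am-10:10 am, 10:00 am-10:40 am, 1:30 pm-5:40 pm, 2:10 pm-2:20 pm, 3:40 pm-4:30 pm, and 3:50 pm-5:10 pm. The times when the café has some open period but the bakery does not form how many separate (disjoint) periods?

1

First set merges to 9:40 am–2:30 pm.
Second set merges to 8:10 am–10:50 am, 1:30 pm–5:40 pm.
A \ B = 10:50 am–1:30 pm.
That is 1 disjoint piece.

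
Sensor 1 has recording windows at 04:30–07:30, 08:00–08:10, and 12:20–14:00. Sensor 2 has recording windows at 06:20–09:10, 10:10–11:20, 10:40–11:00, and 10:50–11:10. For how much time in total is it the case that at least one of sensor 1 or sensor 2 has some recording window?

Merge the second list: 06:20–09:10, 10:10–11:20.
A ∪ B = 04:30–09:10, 10:10–11:20, 12:20–14:00.
Total: 4 h 40 min + 1 h 10 min + 1 h 40 min = 7 h 30 min.

7 h 30 min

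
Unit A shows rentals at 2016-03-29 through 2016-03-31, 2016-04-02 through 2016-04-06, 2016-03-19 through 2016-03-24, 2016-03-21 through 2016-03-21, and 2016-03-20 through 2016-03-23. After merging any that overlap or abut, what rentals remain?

2016-03-19 through 2016-03-24, 2016-03-29 through 2016-03-31, 2016-04-02 through 2016-04-06

Sort by start: 2016-03-19 through 2016-03-24, 2016-03-20 through 2016-03-23, 2016-03-21 through 2016-03-21, 2016-03-29 through 2016-03-31, 2016-04-02 through 2016-04-06.
2016-03-20 through 2016-03-23 overlaps/touches 2016-03-19 through 2016-03-24 → extend to 2016-03-19 through 2016-03-24.
2016-03-21 through 2016-03-21 overlaps/touches 2016-03-19 through 2016-03-24 → extend to 2016-03-19 through 2016-03-24.
2016-03-29 through 2016-03-31 is disjoint → start new block.
2016-04-02 through 2016-04-06 is disjoint → start new block.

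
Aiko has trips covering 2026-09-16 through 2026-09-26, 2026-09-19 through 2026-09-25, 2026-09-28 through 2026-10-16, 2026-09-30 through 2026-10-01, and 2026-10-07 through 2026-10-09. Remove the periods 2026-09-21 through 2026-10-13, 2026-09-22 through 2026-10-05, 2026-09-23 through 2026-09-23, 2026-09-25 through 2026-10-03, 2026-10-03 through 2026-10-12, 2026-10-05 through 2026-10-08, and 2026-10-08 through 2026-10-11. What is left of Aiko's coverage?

Merge the first list: 2026-09-16 through 2026-09-26, 2026-09-28 through 2026-10-16.
Merge the second list: 2026-09-21 through 2026-10-13.
2026-09-16 through 2026-09-26 \ B = 2026-09-16 through 2026-09-20.
2026-09-28 through 2026-10-16 \ B = 2026-10-14 through 2026-10-16.

2026-09-16 through 2026-09-20, 2026-10-14 through 2026-10-16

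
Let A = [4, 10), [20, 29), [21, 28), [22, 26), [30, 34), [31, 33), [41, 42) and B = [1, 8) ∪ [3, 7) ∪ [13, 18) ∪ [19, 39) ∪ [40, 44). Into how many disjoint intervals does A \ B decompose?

A, merged: [4, 10), [20, 29), [30, 34), [41, 42).
B, merged: [1, 8), [13, 18), [19, 39), [40, 44).
A \ B = [8, 10).
That is 1 disjoint piece.

1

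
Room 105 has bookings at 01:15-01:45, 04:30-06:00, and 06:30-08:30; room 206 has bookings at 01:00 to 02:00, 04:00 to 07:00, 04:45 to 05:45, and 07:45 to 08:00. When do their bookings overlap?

01:15–01:45, 04:30–06:00, 06:30–07:00, 07:45–08:00

Second set merges to 01:00–02:00, 04:00–07:00, 07:45–08:00.
01:15–01:45 overlaps B on 01:15–01:45.
04:30–06:00 overlaps B on 04:30–06:00.
06:30–08:30 overlaps B on 06:30–07:00, 07:45–08:00.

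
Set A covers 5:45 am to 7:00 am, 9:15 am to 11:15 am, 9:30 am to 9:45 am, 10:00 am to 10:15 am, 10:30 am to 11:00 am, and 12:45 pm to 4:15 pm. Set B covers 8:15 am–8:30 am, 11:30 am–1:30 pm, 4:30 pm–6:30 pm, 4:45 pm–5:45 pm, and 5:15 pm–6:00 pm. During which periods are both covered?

A, merged: 5:45 am–7:00 am, 9:15 am–11:15 am, 12:45 pm–4:15 pm.
B, merged: 8:15 am–8:30 am, 11:30 am–1:30 pm, 4:30 pm–6:30 pm.
5:45 am–7:00 am falls entirely outside B.
9:15 am–11:15 am falls entirely outside B.
12:45 pm–4:15 pm overlaps B on 12:45 pm–1:30 pm.

12:45 pm–1:30 pm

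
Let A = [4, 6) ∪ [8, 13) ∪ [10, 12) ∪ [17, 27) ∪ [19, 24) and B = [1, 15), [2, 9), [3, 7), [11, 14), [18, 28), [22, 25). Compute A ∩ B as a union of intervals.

A, merged: [4, 6), [8, 13), [17, 27).
B, merged: [1, 15), [18, 28).
[4, 6) meets the second set on [4, 6).
[8, 13) meets the second set on [8, 13).
[17, 27) meets the second set on [18, 27).

[4, 6) ∪ [8, 13) ∪ [18, 27)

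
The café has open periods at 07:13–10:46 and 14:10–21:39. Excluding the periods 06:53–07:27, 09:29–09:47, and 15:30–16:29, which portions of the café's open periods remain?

07:27–09:29, 09:47–10:46, 14:10–15:30, 16:29–21:39

07:13–10:46 minus B → 07:27–09:29, 09:47–10:46.
14:10–21:39 minus B → 14:10–15:30, 16:29–21:39.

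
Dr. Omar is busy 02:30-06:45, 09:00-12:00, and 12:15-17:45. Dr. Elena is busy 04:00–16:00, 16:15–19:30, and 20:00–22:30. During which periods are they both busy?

04:00–06:45, 09:00–12:00, 12:15–16:00, 16:15–17:45

02:30–06:45 ∩ B → 04:00–06:45.
09:00–12:00 ∩ B → 09:00–12:00.
12:15–17:45 ∩ B → 12:15–16:00, 16:15–17:45.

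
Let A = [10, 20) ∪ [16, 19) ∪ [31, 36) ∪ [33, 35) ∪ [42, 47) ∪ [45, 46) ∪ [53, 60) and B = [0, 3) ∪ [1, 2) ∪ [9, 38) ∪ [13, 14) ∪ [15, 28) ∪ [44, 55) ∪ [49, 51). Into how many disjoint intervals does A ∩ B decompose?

Merge the first list: [10, 20), [31, 36), [42, 47), [53, 60).
Merge the second list: [0, 3), [9, 38), [44, 55).
A ∩ B = [10, 20), [31, 36), [44, 47), [53, 55).
That is 4 disjoint pieces.

4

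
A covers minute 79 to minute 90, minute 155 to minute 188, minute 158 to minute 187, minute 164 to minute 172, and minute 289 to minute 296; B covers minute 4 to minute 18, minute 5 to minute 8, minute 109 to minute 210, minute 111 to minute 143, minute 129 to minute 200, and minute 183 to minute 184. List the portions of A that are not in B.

First set merges to minute 79 to minute 90, minute 155 to minute 188, minute 289 to minute 296.
Second set merges to minute 4 to minute 18, minute 109 to minute 210.
minute 79 to minute 90: no B overlap → unchanged.
minute 155 to minute 188: fully covered by B → removed.
minute 289 to minute 296: no B overlap → unchanged.

minute 79 to minute 90, minute 289 to minute 296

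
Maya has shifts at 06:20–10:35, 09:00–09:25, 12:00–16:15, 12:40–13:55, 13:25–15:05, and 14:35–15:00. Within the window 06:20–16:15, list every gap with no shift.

After merging, the occupied span is 06:20-10:35, 12:00-16:15.
Uncovered inside 06:20-16:15: 10:35-12:00.

10:35-12:00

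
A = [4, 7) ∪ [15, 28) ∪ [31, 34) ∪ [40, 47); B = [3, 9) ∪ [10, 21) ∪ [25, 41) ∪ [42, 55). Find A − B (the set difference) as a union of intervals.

[4, 7) lies entirely inside B → drops out.
[15, 28) with B removed leaves [21, 25).
[31, 34) lies entirely inside B → drops out.
[40, 47) with B removed leaves [41, 42).

[21, 25) ∪ [41, 42)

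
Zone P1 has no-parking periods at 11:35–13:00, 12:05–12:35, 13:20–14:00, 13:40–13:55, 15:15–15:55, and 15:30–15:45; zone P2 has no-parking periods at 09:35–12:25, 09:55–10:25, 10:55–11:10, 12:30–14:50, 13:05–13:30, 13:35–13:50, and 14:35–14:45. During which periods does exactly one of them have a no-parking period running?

09:35-11:35, 12:25-12:30, 13:00-13:20, 14:00-14:50, 15:15-15:55

Merge the first list: 11:35-13:00, 13:20-14:00, 15:15-15:55.
Merge the second list: 09:35-12:25, 12:30-14:50.
A \ B = 12:25-12:30, 15:15-15:55.
B \ A = 09:35-11:35, 13:00-13:20, 14:00-14:50.
Union of the two gives the symmetric difference.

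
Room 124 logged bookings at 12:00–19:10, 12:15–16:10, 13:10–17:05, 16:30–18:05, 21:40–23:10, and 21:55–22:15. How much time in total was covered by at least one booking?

Merged: 12:00-19:10, 21:40-23:10.
Lengths: 7 h 10 min + 1 h 30 min = 8 h 40 min.

8 h 40 min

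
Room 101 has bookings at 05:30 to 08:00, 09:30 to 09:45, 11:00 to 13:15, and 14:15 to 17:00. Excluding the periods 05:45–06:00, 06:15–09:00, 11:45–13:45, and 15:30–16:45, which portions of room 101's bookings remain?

05:30–05:45, 06:00–06:15, 09:30–09:45, 11:00–11:45, 14:15–15:30, 16:45–17:00

05:30–08:00 with B removed leaves 05:30–05:45, 06:00–06:15.
09:30–09:45 is untouched.
11:00–13:15 with B removed leaves 11:00–11:45.
14:15–17:00 with B removed leaves 14:15–15:30, 16:45–17:00.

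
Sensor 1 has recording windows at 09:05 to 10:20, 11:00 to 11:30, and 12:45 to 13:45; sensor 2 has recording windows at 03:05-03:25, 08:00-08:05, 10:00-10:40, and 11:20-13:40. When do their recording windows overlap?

10:00–10:20, 11:20–11:30, 12:45–13:40

09:05–10:20 meets the second set on 10:00–10:20.
11:00–11:30 meets the second set on 11:20–11:30.
12:45–13:45 meets the second set on 12:45–13:40.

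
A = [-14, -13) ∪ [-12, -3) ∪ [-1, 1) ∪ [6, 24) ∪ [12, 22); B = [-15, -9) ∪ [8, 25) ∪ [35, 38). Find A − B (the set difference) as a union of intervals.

[-9, -3) ∪ [-1, 1) ∪ [6, 8)

First set merges to [-14, -13), [-12, -3), [-1, 1), [6, 24).
[-14, -13) lies entirely inside B → drops out.
[-12, -3) with B removed leaves [-9, -3).
[-1, 1) is untouched.
[6, 24) with B removed leaves [6, 8).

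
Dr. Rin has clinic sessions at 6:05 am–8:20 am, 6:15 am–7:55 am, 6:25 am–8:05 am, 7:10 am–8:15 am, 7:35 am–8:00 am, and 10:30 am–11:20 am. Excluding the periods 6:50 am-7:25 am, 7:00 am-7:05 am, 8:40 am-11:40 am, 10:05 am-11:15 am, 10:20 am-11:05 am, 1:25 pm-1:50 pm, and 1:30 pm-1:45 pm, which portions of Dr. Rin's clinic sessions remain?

6:05 am–6:50 am, 7:25 am–8:20 am

A, merged: 6:05 am–8:20 am, 10:30 am–11:20 am.
B, merged: 6:50 am–7:25 am, 8:40 am–11:40 am, 1:25 pm–1:50 pm.
6:05 am–8:20 am minus B → 6:05 am–6:50 am, 7:25 am–8:20 am.
10:30 am–11:20 am: fully covered by B → removed.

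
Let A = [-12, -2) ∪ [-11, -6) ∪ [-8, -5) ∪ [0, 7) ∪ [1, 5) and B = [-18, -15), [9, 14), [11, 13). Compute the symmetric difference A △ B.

First set merges to [-12, -2), [0, 7).
Second set merges to [-18, -15), [9, 14).
Only in the first: [-12, -2), [0, 7).
Only in the second: [-18, -15), [9, 14).
Together these are the periods covered by exactly one.

[-18, -15) ∪ [-12, -2) ∪ [0, 7) ∪ [9, 14)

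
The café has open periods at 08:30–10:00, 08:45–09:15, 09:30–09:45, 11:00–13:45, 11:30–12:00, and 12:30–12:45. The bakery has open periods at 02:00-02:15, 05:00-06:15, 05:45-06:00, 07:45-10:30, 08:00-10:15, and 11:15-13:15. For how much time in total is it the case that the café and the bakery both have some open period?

3 h 30 min

First set merges to 08:30–10:00, 11:00–13:45.
Second set merges to 02:00–02:15, 05:00–06:15, 07:45–10:30, 11:15–13:15.
A ∩ B = 08:30–10:00, 11:15–13:15.
Total: 1 h 30 min + 2 h = 3 h 30 min.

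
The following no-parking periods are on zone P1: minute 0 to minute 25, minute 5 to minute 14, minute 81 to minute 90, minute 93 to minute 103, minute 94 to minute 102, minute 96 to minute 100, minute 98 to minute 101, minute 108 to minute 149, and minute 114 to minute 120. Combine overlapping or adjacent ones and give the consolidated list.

minute 0 to minute 25, minute 81 to minute 90, minute 93 to minute 103, minute 108 to minute 149

minute 5 to minute 14 overlaps/touches minute 0 to minute 25 → extend to minute 0 to minute 25.
minute 81 to minute 90 is disjoint → start new block.
minute 93 to minute 103 is disjoint → start new block.
minute 94 to minute 102 overlaps/touches minute 93 to minute 103 → extend to minute 93 to minute 103.
minute 96 to minute 100 overlaps/touches minute 93 to minute 103 → extend to minute 93 to minute 103.
minute 98 to minute 101 overlaps/touches minute 93 to minute 103 → extend to minute 93 to minute 103.
minute 108 to minute 149 is disjoint → start new block.
minute 114 to minute 120 overlaps/touches minute 108 to minute 149 → extend to minute 108 to minute 149.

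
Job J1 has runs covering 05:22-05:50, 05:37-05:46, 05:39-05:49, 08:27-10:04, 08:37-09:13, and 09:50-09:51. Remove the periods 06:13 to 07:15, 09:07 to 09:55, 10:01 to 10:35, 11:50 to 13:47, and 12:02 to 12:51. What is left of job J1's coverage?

First set merges to 05:22–05:50, 08:27–10:04.
Second set merges to 06:13–07:15, 09:07–09:55, 10:01–10:35, 11:50–13:47.
05:22–05:50 is untouched.
08:27–10:04 with B removed leaves 08:27–09:07, 09:55–10:01.

05:22–05:50, 08:27–09:07, 09:55–10:01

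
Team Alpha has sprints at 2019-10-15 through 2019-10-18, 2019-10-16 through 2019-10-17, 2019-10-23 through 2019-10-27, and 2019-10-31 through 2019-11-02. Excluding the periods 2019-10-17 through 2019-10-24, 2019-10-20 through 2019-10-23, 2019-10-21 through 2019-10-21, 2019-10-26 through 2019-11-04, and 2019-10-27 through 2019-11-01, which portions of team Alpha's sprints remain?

2019-10-15 through 2019-10-16, 2019-10-25 through 2019-10-25

A, merged: 2019-10-15 through 2019-10-18, 2019-10-23 through 2019-10-27, 2019-10-31 through 2019-11-02.
B, merged: 2019-10-17 through 2019-10-24, 2019-10-26 through 2019-11-04.
2019-10-15 through 2019-10-18 minus B → 2019-10-15 through 2019-10-16.
2019-10-23 through 2019-10-27 minus B → 2019-10-25 through 2019-10-25.
2019-10-31 through 2019-11-02: fully covered by B → removed.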